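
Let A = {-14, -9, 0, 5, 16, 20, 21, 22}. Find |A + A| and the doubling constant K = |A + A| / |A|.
K = |A + A| / |A| = 32/8 = 4

Enumerate A + A = {a + b : a, b ∈ A}. With |A| = 8, there are |A|^2 = 64 ordered sum pairs; collecting distinct values, A + A = {-28, -23, -18, -14, -9, -4, 0, 2, 5, 6, 7, 8, 10, 11, 12, 13, 16, 20, 21, 22, 25, 26, 27, 32, 36, 37, 38, 40, 41, 42, 43, 44}, so |A + A| = 32. Thus K = 32/8 = 4. For comparison, the minimum possible |A + A| over all 8-element sets is 2·8 − 1 = 15 (so min K = 15/8), attained only by arithmetic progressions.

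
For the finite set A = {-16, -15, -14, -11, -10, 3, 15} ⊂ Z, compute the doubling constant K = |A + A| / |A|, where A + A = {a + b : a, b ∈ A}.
K = |A + A| / |A| = 25/7

Enumerate A + A = {a + b : a, b ∈ A}. With |A| = 7, there are |A|^2 = 49 ordered sum pairs; collecting distinct values, A + A = {-32, -31, -30, -29, -28, -27, -26, -25, -24, -22, -21, -20, -13, -12, -11, -8, -7, -1, 0, 1, 4, 5, 6, 18, 30}, so |A + A| = 25. Thus K = 25/7. For comparison, the minimum possible |A + A| over all 7-element sets is 2·7 − 1 = 13 (so min K = 13/7), attained only by arithmetic progressions.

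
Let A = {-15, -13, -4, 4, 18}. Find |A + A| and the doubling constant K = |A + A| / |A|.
K = |A + A| / |A| = 15/5 = 3

Enumerate A + A = {a + b : a, b ∈ A}. With |A| = 5, there are |A|^2 = 25 ordered sum pairs; collecting distinct values, A + A = {-30, -28, -26, -19, -17, -11, -9, -8, 0, 3, 5, 8, 14, 22, 36}, so |A + A| = 15. Thus K = 15/5 = 3. For comparison, the minimum possible |A + A| over all 5-element sets is 2·5 − 1 = 9 (so min K = 9/5), attained only by arithmetic progressions.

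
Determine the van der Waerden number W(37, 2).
W(37, 2) = 37 + 1 = 38

A 2-term AP is any pair of integers, so a monochromatic 2-AP exists iff some colour is used at least twice. With 37 colours, the colouring i ↦ i on {1, ..., 37} uses each colour once, avoiding any monochromatic pair, so W(37, 2) > 37. For {1, ..., 38}, pigeonhole forces two integers of the same colour, which form a monochromatic 2-AP. Hence W(37, 2) = 38.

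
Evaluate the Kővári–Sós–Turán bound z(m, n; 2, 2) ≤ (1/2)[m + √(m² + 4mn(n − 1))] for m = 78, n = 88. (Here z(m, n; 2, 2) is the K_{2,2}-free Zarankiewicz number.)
z(78, 88; 2, 2) ≤ (1/2)[78 + √(78² + 4·78·88·87)] = (1/2)[78 + √2394756] = 812.75

Kővári–Sós–Turán: let r_1, ..., r_78 be the row sums and z = Σ r_i the total number of 1s. Each pair of columns can share at most one row with both entries 1 (else a 2×2 all-ones block appears), so Σ_i C(r_i, 2) ≤ C(88, 2) = 3828. By convexity Σ_i C(r_i, 2) ≥ 78·C(z/78, 2) = z(z − 78)/(2·78), giving z² − 78z − 78·88·87 ≤ 0 and hence z ≤ (1/2)[78 + √(6084 + 4·597168)] = (1/2)[78 + √2394756] ≈ (1/2)(78 + 1547.4999) = 812.75.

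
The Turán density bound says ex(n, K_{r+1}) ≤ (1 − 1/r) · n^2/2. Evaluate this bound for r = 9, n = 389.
Turán density bound = (8/9) · 389^2/2 = 605284/9 ≈ 67253.7778

Turán's theorem: ex(n, K_{r+1}) is achieved by the complete r-partite Turán graph T(n, r) with parts as balanced as possible, and is at most (1 − 1/r) · n^2/2. For r = 9, n = 389: the density bound is (8/9) · 151321/2 = 605284/9 ≈ 67253.7778. The integer-valued extremum is e(T(389, 9)) = 67253, which is strictly less than the density bound 605284/9 since 9 ∤ 389 (the parts of T(389, 9) cannot all be equal).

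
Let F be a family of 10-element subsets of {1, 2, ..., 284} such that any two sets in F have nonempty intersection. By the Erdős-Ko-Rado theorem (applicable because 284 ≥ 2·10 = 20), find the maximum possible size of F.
max |F| = C(283, 9) = 28216777029721225

The Erdős-Ko-Rado theorem states: for n ≥ 2k, an intersecting family of k-subsets of an n-element set has size at most C(n − 1, k − 1), with equality for 'star' families {A ⊆ [n] : |A| = k, i ∈ A} (fix an element i). For n = 284, k = 10: C(283, 9) = 28216777029721225.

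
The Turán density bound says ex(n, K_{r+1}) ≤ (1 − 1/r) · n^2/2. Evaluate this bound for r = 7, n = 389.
Turán density bound = (6/7) · 389^2/2 = 453963/7 ≈ 64851.8571

Turán's theorem: ex(n, K_{r+1}) is achieved by the complete r-partite Turán graph T(n, r) with parts as balanced as possible, and is at most (1 − 1/r) · n^2/2. For r = 7, n = 389: the density bound is (6/7) · 151321/2 = 453963/7 ≈ 64851.8571. The integer-valued extremum is e(T(389, 7)) = 64851, which is strictly less than the density bound 453963/7 since 7 ∤ 389 (the parts of T(389, 7) cannot all be equal).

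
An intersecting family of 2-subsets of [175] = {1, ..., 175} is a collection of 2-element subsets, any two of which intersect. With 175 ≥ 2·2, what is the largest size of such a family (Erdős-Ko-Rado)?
max |F| = C(174, 1) = 174

Erdős-Ko-Rado (1961): when n ≥ 2k, max |F| = C(n−1, k−1). The bound is attained by the star {A : i ∈ A} for any fixed i ∈ [n]. Here C(175−1, 2−1) = C(174, 1) = 174.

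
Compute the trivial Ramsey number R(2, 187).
R(2, 187) = 187

R(2, k) = k for all k ≥ 2: in a 2-colouring of K_k, either some edge is red (a red K_2) or all edges are blue (a blue K_k). And K_{186} coloured all-blue has no blue K_187, so R(2, 187) > 186. Hence R(2, 187) = 187.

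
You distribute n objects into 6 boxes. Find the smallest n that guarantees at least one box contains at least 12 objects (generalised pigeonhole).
n = (12 − 1)·6 + 1 = 67

By the generalised pigeonhole principle, to guarantee some box contains ≥ r objects we need more than (r − 1) · k objects total. Threshold: n = (r − 1) · k + 1. With r = 12 and k = 6: n = 11 · 6 + 1 = 66 + 1 = 67. For n = 66 = 11 · 6, we can put exactly 11 objects in every box, avoiding 12 in any single one — so 67 is tight.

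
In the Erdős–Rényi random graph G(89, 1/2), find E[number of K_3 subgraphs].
E[# K_3] = C(89, 3) · (1/2)^C(3, 2) = 113564 / 2^3 = 28391/2 = 14195.5

For each 3-subset S of vertices (there are C(89, 3) = 113564 such S), let X_S = 1 if S induces a K_3 (all C(3, 2) = 3 edges present). Then P(X_S = 1) = (1/2)^3 = 1/8. By linearity of expectation, E[# K_3] = C(89, 3) · (1/2)^3 = 113564 / 8 = 28391/2 = 14195.5.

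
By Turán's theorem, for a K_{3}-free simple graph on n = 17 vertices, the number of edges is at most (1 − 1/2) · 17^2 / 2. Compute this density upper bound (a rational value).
Turán density bound = (1/2) · 17^2/2 = 289/4 ≈ 72.25

Turán's theorem: ex(n, K_{r+1}) is achieved by the complete r-partite Turán graph T(n, r) with parts as balanced as possible, and is at most (1 − 1/r) · n^2/2. For r = 2, n = 17: the density bound is (1/2) · 289/2 = 289/4 ≈ 72.25. The integer-valued extremum is e(T(17, 2)) = 72, which is strictly less than the density bound 289/4 since 2 ∤ 17 (the parts of T(17, 2) cannot all be equal).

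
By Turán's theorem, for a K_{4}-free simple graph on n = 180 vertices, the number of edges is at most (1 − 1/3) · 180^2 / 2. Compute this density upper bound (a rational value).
Turán density bound = (2/3) · 180^2/2 = 10800

Turán's theorem: ex(n, K_{r+1}) is achieved by the complete r-partite Turán graph T(n, r) with parts as balanced as possible, and is at most (1 − 1/r) · n^2/2. For r = 3, n = 180: the density bound is (2/3) · 32400/2 = 10800. Since 3 ∣ 180, the Turán graph T(180, 3) has parts of equal size 60, and its edge count e(T(180, 3)) = 10800 attains the density bound exactly.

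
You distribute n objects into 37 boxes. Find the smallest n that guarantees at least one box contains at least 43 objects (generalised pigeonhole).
n = (43 − 1)·37 + 1 = 1555

By the generalised pigeonhole principle, to guarantee some box contains ≥ r objects we need more than (r − 1) · k objects total. Threshold: n = (r − 1) · k + 1. With r = 43 and k = 37: n = 42 · 37 + 1 = 1554 + 1 = 1555. For n = 1554 = 42 · 37, we can put exactly 42 objects in every box, avoiding 43 in any single one — so 1555 is tight.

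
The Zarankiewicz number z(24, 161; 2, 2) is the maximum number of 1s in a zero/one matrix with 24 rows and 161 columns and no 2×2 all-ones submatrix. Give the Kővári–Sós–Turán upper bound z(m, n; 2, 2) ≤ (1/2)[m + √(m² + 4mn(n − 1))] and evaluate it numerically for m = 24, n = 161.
z(24, 161; 2, 2) ≤ (1/2)[24 + √(24² + 4·24·161·160)] = (1/2)[24 + √2473536] = 798.374

Kővári–Sós–Turán: let r_1, ..., r_24 be the row sums and z = Σ r_i the total number of 1s. Each pair of columns can share at most one row with both entries 1 (else a 2×2 all-ones block appears), so Σ_i C(r_i, 2) ≤ C(161, 2) = 12880. By convexity Σ_i C(r_i, 2) ≥ 24·C(z/24, 2) = z(z − 24)/(2·24), giving z² − 24z − 24·161·160 ≤ 0 and hence z ≤ (1/2)[24 + √(576 + 4·618240)] = (1/2)[24 + √2473536] ≈ (1/2)(24 + 1572.7479) = 798.374.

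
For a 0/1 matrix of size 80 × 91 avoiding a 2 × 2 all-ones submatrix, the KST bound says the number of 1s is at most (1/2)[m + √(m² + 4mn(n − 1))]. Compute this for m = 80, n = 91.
z(80, 91; 2, 2) ≤ (1/2)[80 + √(80² + 4·80·91·90)] = (1/2)[80 + √2627200] = 850.432

Kővári–Sós–Turán: let r_1, ..., r_80 be the row sums and z = Σ r_i the total number of 1s. Each pair of columns can share at most one row with both entries 1 (else a 2×2 all-ones block appears), so Σ_i C(r_i, 2) ≤ C(91, 2) = 4095. By convexity Σ_i C(r_i, 2) ≥ 80·C(z/80, 2) = z(z − 80)/(2·80), giving z² − 80z − 80·91·90 ≤ 0 and hence z ≤ (1/2)[80 + √(6400 + 4·655200)] = (1/2)[80 + √2627200] ≈ (1/2)(80 + 1620.864) = 850.432.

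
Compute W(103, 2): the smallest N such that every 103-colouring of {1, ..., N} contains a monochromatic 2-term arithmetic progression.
W(103, 2) = 103 + 1 = 104

A 2-term AP is any pair of integers, so a monochromatic 2-AP exists iff some colour is used at least twice. With 103 colours, the colouring i ↦ i on {1, ..., 103} uses each colour once, avoiding any monochromatic pair, so W(103, 2) > 103. For {1, ..., 104}, pigeonhole forces two integers of the same colour, which form a monochromatic 2-AP. Hence W(103, 2) = 104.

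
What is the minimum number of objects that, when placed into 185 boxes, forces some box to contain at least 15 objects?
n = (15 − 1)·185 + 1 = 2591

By the generalised pigeonhole principle, to guarantee some box contains ≥ r objects we need more than (r − 1) · k objects total. Threshold: n = (r − 1) · k + 1. With r = 15 and k = 185: n = 14 · 185 + 1 = 2590 + 1 = 2591. For n = 2590 = 14 · 185, we can put exactly 14 objects in every box, avoiding 15 in any single one — so 2591 is tight.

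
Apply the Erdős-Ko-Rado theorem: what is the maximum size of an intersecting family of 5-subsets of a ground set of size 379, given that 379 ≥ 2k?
max |F| = C(378, 4) = 837222750

The Erdős-Ko-Rado theorem states: for n ≥ 2k, an intersecting family of k-subsets of an n-element set has size at most C(n − 1, k − 1), with equality for 'star' families {A ⊆ [n] : |A| = k, i ∈ A} (fix an element i). For n = 379, k = 5: C(378, 4) = 837222750.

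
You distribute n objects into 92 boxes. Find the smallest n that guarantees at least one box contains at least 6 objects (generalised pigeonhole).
n = (6 − 1)·92 + 1 = 461

By the generalised pigeonhole principle, to guarantee some box contains ≥ r objects we need more than (r − 1) · k objects total. Threshold: n = (r − 1) · k + 1. With r = 6 and k = 92: n = 5 · 92 + 1 = 460 + 1 = 461. For n = 460 = 5 · 92, we can put exactly 5 objects in every box, avoiding 6 in any single one — so 461 is tight.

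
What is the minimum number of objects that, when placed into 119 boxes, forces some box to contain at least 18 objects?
n = (18 − 1)·119 + 1 = 2024

By the generalised pigeonhole principle, to guarantee some box contains ≥ r objects we need more than (r − 1) · k objects total. Threshold: n = (r − 1) · k + 1. With r = 18 and k = 119: n = 17 · 119 + 1 = 2023 + 1 = 2024. For n = 2023 = 17 · 119, we can put exactly 17 objects in every box, avoiding 18 in any single one — so 2024 is tight.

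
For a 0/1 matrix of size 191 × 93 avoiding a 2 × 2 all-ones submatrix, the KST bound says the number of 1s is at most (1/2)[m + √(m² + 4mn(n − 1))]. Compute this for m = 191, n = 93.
z(191, 93; 2, 2) ≤ (1/2)[191 + √(191² + 4·191·93·92)] = (1/2)[191 + √6573265] = 1377.419

Kővári–Sós–Turán: let r_1, ..., r_191 be the row sums and z = Σ r_i the total number of 1s. Each pair of columns can share at most one row with both entries 1 (else a 2×2 all-ones block appears), so Σ_i C(r_i, 2) ≤ C(93, 2) = 4278. By convexity Σ_i C(r_i, 2) ≥ 191·C(z/191, 2) = z(z − 191)/(2·191), giving z² − 191z − 191·93·92 ≤ 0 and hence z ≤ (1/2)[191 + √(36481 + 4·1634196)] = (1/2)[191 + √6573265] ≈ (1/2)(191 + 2563.8379) = 1377.419.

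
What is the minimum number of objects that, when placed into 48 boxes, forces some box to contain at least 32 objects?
n = (32 − 1)·48 + 1 = 1489

By the generalised pigeonhole principle, to guarantee some box contains ≥ r objects we need more than (r − 1) · k objects total. Threshold: n = (r − 1) · k + 1. With r = 32 and k = 48: n = 31 · 48 + 1 = 1488 + 1 = 1489. For n = 1488 = 31 · 48, we can put exactly 31 objects in every box, avoiding 32 in any single one — so 1489 is tight.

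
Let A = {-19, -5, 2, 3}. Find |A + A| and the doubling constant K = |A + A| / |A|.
K = |A + A| / |A| = 10/4 = 5/2

Enumerate A + A = {a + b : a, b ∈ A}. With |A| = 4, there are |A|^2 = 16 ordered sum pairs; collecting distinct values, A + A = {-38, -24, -17, -16, -10, -3, -2, 4, 5, 6}, so |A + A| = 10. Thus K = 10/4 = 5/2. For comparison, the minimum possible |A + A| over all 4-element sets is 2·4 − 1 = 7 (so min K = 7/4), attained only by arithmetic progressions.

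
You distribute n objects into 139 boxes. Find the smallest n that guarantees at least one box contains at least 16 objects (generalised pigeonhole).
n = (16 − 1)·139 + 1 = 2086

By the generalised pigeonhole principle, to guarantee some box contains ≥ r objects we need more than (r − 1) · k objects total. Threshold: n = (r − 1) · k + 1. With r = 16 and k = 139: n = 15 · 139 + 1 = 2085 + 1 = 2086. For n = 2085 = 15 · 139, we can put exactly 15 objects in every box, avoiding 16 in any single one — so 2086 is tight.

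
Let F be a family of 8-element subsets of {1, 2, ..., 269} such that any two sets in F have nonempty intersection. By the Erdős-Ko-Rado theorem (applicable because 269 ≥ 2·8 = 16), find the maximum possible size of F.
max |F| = C(268, 7) = 18205558067224

The Erdős-Ko-Rado theorem states: for n ≥ 2k, an intersecting family of k-subsets of an n-element set has size at most C(n − 1, k − 1), with equality for 'star' families {A ⊆ [n] : |A| = k, i ∈ A} (fix an element i). For n = 269, k = 8: C(268, 7) = 18205558067224.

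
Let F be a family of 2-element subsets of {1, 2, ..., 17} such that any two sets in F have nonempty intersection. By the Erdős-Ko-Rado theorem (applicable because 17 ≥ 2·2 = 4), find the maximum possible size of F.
max |F| = C(16, 1) = 16

Erdős-Ko-Rado (1961): when n ≥ 2k, max |F| = C(n−1, k−1). The bound is attained by the star {A : i ∈ A} for any fixed i ∈ [n]. Here C(17−1, 2−1) = C(16, 1) = 16.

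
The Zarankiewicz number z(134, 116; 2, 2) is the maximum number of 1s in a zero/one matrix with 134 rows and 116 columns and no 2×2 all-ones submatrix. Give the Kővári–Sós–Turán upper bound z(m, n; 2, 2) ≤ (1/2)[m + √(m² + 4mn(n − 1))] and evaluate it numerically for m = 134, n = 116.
z(134, 116; 2, 2) ≤ (1/2)[134 + √(134² + 4·134·116·115)] = (1/2)[134 + √7168196] = 1405.6743

Kővári–Sós–Turán: let r_1, ..., r_134 be the row sums and z = Σ r_i the total number of 1s. Each pair of columns can share at most one row with both entries 1 (else a 2×2 all-ones block appears), so Σ_i C(r_i, 2) ≤ C(116, 2) = 6670. By convexity Σ_i C(r_i, 2) ≥ 134·C(z/134, 2) = z(z − 134)/(2·134), giving z² − 134z − 134·116·115 ≤ 0 and hence z ≤ (1/2)[134 + √(17956 + 4·1787560)] = (1/2)[134 + √7168196] ≈ (1/2)(134 + 2677.3487) = 1405.6743.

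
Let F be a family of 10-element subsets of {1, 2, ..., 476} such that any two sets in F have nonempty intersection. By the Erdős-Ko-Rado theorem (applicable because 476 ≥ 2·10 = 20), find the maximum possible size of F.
max |F| = C(475, 9) = 3143159350276113025

Erdős-Ko-Rado (1961): when n ≥ 2k, max |F| = C(n−1, k−1). The bound is attained by the star {A : i ∈ A} for any fixed i ∈ [n]. Here C(476−1, 10−1) = C(475, 9) = 3143159350276113025.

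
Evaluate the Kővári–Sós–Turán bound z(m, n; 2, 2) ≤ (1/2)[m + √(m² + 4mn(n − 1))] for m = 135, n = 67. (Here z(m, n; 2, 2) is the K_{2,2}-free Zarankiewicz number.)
z(135, 67; 2, 2) ≤ (1/2)[135 + √(135² + 4·135·67·66)] = (1/2)[135 + √2406105] = 843.0812

Kővári–Sós–Turán: let r_1, ..., r_135 be the row sums and z = Σ r_i the total number of 1s. Each pair of columns can share at most one row with both entries 1 (else a 2×2 all-ones block appears), so Σ_i C(r_i, 2) ≤ C(67, 2) = 2211. By convexity Σ_i C(r_i, 2) ≥ 135·C(z/135, 2) = z(z − 135)/(2·135), giving z² − 135z − 135·67·66 ≤ 0 and hence z ≤ (1/2)[135 + √(18225 + 4·596970)] = (1/2)[135 + √2406105] ≈ (1/2)(135 + 1551.1625) = 843.0812.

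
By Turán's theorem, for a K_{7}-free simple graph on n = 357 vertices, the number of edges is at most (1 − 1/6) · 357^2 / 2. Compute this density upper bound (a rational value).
Turán density bound = (5/6) · 357^2/2 = 212415/4 ≈ 53103.75

Turán's theorem: ex(n, K_{r+1}) is achieved by the complete r-partite Turán graph T(n, r) with parts as balanced as possible, and is at most (1 − 1/r) · n^2/2. For r = 6, n = 357: the density bound is (5/6) · 127449/2 = 212415/4 ≈ 53103.75. The integer-valued extremum is e(T(357, 6)) = 53103, which is strictly less than the density bound 212415/4 since 6 ∤ 357 (the parts of T(357, 6) cannot all be equal).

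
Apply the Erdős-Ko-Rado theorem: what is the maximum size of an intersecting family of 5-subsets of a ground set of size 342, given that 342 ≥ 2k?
max |F| = C(341, 4) = 553526545

Erdős-Ko-Rado (1961): when n ≥ 2k, max |F| = C(n−1, k−1). The bound is attained by the star {A : i ∈ A} for any fixed i ∈ [n]. Here C(342−1, 5−1) = C(341, 4) = 553526545.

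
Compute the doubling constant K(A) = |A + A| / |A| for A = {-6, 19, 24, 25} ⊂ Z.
K = |A + A| / |A| = 10/4 = 5/2

Enumerate A + A = {a + b : a, b ∈ A}. With |A| = 4, there are |A|^2 = 16 ordered sum pairs; collecting distinct values, A + A = {-12, 13, 18, 19, 38, 43, 44, 48, 49, 50}, so |A + A| = 10. Thus K = 10/4 = 5/2. For comparison, the minimum possible |A + A| over all 4-element sets is 2·4 − 1 = 7 (so min K = 7/4), attained only by arithmetic progressions.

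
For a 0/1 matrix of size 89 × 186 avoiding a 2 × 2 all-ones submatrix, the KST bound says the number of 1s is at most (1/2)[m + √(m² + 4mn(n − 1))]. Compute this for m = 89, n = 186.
z(89, 186; 2, 2) ≤ (1/2)[89 + √(89² + 4·89·186·185)] = (1/2)[89 + √12257881] = 1795.0628

Kővári–Sós–Turán: let r_1, ..., r_89 be the row sums and z = Σ r_i the total number of 1s. Each pair of columns can share at most one row with both entries 1 (else a 2×2 all-ones block appears), so Σ_i C(r_i, 2) ≤ C(186, 2) = 17205. By convexity Σ_i C(r_i, 2) ≥ 89·C(z/89, 2) = z(z − 89)/(2·89), giving z² − 89z − 89·186·185 ≤ 0 and hence z ≤ (1/2)[89 + √(7921 + 4·3062490)] = (1/2)[89 + √12257881] ≈ (1/2)(89 + 3501.1257) = 1795.0628.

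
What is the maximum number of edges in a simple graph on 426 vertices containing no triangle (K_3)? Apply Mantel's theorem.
ex(426, K_3) = ⌊426^2/4⌋ = 45369

Mantel (1907): a triangle-free graph on n vertices has at most ⌊n^2/4⌋ edges, with equality for the complete bipartite graph K_{⌊n/2⌋, ⌈n/2⌉}. For n = 426: ⌊426^2/4⌋ = ⌊181476/4⌋ = 45369. The extremal graph is K_{213, 213}, which has 213·213 = 45369 edges.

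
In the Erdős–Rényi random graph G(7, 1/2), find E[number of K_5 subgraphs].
E[# K_5] = C(7, 5) · (1/2)^C(5, 2) = 21 / 2^10 ≈ 0.020508

For each 5-subset S of vertices (there are C(7, 5) = 21 such S), let X_S = 1 if S induces a K_5 (all C(5, 2) = 10 edges present). Then P(X_S = 1) = (1/2)^10 = 1/1024. By linearity of expectation, E[# K_5] = C(7, 5) · (1/2)^10 = 21 / 1024 ≈ 0.020508.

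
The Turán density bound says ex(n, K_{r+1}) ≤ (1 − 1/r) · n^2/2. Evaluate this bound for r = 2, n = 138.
Turán density bound = (1/2) · 138^2/2 = 4761

Turán's theorem: ex(n, K_{r+1}) is achieved by the complete r-partite Turán graph T(n, r) with parts as balanced as possible, and is at most (1 − 1/r) · n^2/2. For r = 2, n = 138: the density bound is (1/2) · 19044/2 = 4761. Since 2 ∣ 138, the Turán graph T(138, 2) has parts of equal size 69, and its edge count e(T(138, 2)) = 4761 attains the density bound exactly.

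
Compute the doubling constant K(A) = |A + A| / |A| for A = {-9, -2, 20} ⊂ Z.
K = |A + A| / |A| = 6/3 = 2

Enumerate A + A = {a + b : a, b ∈ A}. With |A| = 3, there are |A|^2 = 9 ordered sum pairs; collecting distinct values, A + A = {-18, -11, -4, 11, 18, 40}, so |A + A| = 6. Thus K = 6/3 = 2. For comparison, the minimum possible |A + A| over all 3-element sets is 2·3 − 1 = 5 (so min K = 5/3), attained only by arithmetic progressions.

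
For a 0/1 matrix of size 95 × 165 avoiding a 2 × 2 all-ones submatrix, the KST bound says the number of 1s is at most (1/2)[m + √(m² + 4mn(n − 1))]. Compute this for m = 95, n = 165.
z(95, 165; 2, 2) ≤ (1/2)[95 + √(95² + 4·95·165·164)] = (1/2)[95 + √10291825] = 1651.5437

Kővári–Sós–Turán: let r_1, ..., r_95 be the row sums and z = Σ r_i the total number of 1s. Each pair of columns can share at most one row with both entries 1 (else a 2×2 all-ones block appears), so Σ_i C(r_i, 2) ≤ C(165, 2) = 13530. By convexity Σ_i C(r_i, 2) ≥ 95·C(z/95, 2) = z(z − 95)/(2·95), giving z² − 95z − 95·165·164 ≤ 0 and hence z ≤ (1/2)[95 + √(9025 + 4·2570700)] = (1/2)[95 + √10291825] ≈ (1/2)(95 + 3208.0874) = 1651.5437.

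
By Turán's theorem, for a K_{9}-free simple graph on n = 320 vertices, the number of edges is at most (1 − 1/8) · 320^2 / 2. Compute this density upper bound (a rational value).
Turán density bound = (7/8) · 320^2/2 = 44800

Turán's theorem: ex(n, K_{r+1}) is achieved by the complete r-partite Turán graph T(n, r) with parts as balanced as possible, and is at most (1 − 1/r) · n^2/2. For r = 8, n = 320: the density bound is (7/8) · 102400/2 = 44800. Since 8 ∣ 320, the Turán graph T(320, 8) has parts of equal size 40, and its edge count e(T(320, 8)) = 44800 attains the density bound exactly.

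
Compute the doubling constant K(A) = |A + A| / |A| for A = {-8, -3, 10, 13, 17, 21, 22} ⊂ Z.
K = |A + A| / |A| = 26/7

Enumerate A + A = {a + b : a, b ∈ A}. With |A| = 7, there are |A|^2 = 49 ordered sum pairs; collecting distinct values, A + A = {-16, -11, -6, 2, 5, 7, 9, 10, 13, 14, 18, 19, 20, 23, 26, 27, 30, 31, 32, 34, 35, 38, 39, 42, 43, 44}, so |A + A| = 26. Thus K = 26/7. For comparison, the minimum possible |A + A| over all 7-element sets is 2·7 − 1 = 13 (so min K = 13/7), attained only by arithmetic progressions.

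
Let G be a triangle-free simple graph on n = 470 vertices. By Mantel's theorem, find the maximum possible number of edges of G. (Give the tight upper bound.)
ex(470, K_3) = ⌊470^2/4⌋ = 55225

Mantel (1907): a triangle-free graph on n vertices has at most ⌊n^2/4⌋ edges, with equality for the complete bipartite graph K_{⌊n/2⌋, ⌈n/2⌉}. For n = 470: ⌊470^2/4⌋ = ⌊220900/4⌋ = 55225. The extremal graph is K_{235, 235}, which has 235·235 = 55225 edges.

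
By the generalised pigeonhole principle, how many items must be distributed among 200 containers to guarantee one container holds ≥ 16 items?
n = (16 − 1)·200 + 1 = 3001

By the generalised pigeonhole principle, to guarantee some box contains ≥ r objects we need more than (r − 1) · k objects total. Threshold: n = (r − 1) · k + 1. With r = 16 and k = 200: n = 15 · 200 + 1 = 3000 + 1 = 3001. For n = 3000 = 15 · 200, we can put exactly 15 objects in every box, avoiding 16 in any single one — so 3001 is tight.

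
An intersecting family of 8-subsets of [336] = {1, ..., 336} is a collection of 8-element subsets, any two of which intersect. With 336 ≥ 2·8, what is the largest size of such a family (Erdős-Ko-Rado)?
max |F| = C(335, 7) = 88202498238195

The Erdős-Ko-Rado theorem states: for n ≥ 2k, an intersecting family of k-subsets of an n-element set has size at most C(n − 1, k − 1), with equality for 'star' families {A ⊆ [n] : |A| = k, i ∈ A} (fix an element i). For n = 336, k = 8: C(335, 7) = 88202498238195.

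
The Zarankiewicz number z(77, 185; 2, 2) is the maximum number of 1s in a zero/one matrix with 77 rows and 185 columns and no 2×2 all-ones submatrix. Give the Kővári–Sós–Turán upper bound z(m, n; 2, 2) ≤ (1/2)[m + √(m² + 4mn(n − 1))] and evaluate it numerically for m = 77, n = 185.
z(77, 185; 2, 2) ≤ (1/2)[77 + √(77² + 4·77·185·184)] = (1/2)[77 + √10490249] = 1657.9327

Kővári–Sós–Turán: let r_1, ..., r_77 be the row sums and z = Σ r_i the total number of 1s. Each pair of columns can share at most one row with both entries 1 (else a 2×2 all-ones block appears), so Σ_i C(r_i, 2) ≤ C(185, 2) = 17020. By convexity Σ_i C(r_i, 2) ≥ 77·C(z/77, 2) = z(z − 77)/(2·77), giving z² − 77z − 77·185·184 ≤ 0 and hence z ≤ (1/2)[77 + √(5929 + 4·2621080)] = (1/2)[77 + √10490249] ≈ (1/2)(77 + 3238.8654) = 1657.9327.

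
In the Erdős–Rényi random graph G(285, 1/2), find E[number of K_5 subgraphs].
E[# K_5] = C(285, 5) · (1/2)^C(5, 2) = 15125990307 / 2^10 ≈ 14771474.909180

For each 5-subset S of vertices (there are C(285, 5) = 15125990307 such S), let X_S = 1 if S induces a K_5 (all C(5, 2) = 10 edges present). Then P(X_S = 1) = (1/2)^10 = 1/1024. By linearity of expectation, E[# K_5] = C(285, 5) · (1/2)^10 = 15125990307 / 1024 ≈ 14771474.909180.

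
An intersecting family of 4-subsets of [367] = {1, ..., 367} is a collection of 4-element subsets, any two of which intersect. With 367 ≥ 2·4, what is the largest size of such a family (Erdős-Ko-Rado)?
max |F| = C(366, 3) = 8104460

Erdős-Ko-Rado (1961): when n ≥ 2k, max |F| = C(n−1, k−1). The bound is attained by the star {A : i ∈ A} for any fixed i ∈ [n]. Here C(367−1, 4−1) = C(366, 3) = 8104460.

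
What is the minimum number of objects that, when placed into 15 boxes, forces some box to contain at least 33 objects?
n = (33 − 1)·15 + 1 = 481

By the generalised pigeonhole principle, to guarantee some box contains ≥ r objects we need more than (r − 1) · k objects total. Threshold: n = (r − 1) · k + 1. With r = 33 and k = 15: n = 32 · 15 + 1 = 480 + 1 = 481. For n = 480 = 32 · 15, we can put exactly 32 objects in every box, avoiding 33 in any single one — so 481 is tight.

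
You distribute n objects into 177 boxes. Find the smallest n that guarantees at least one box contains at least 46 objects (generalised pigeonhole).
n = (46 − 1)·177 + 1 = 7966

By the generalised pigeonhole principle, to guarantee some box contains ≥ r objects we need more than (r − 1) · k objects total. Threshold: n = (r − 1) · k + 1. With r = 46 and k = 177: n = 45 · 177 + 1 = 7965 + 1 = 7966. For n = 7965 = 45 · 177, we can put exactly 45 objects in every box, avoiding 46 in any single one — so 7966 is tight.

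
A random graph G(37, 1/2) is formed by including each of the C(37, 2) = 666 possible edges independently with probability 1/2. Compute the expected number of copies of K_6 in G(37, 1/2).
E[# K_6] = C(37, 6) · (1/2)^C(6, 2) = 2324784 / 2^15 = 145299/2048 ≈ 70.946777

For each 6-subset S of vertices (there are C(37, 6) = 2324784 such S), let X_S = 1 if S induces a K_6 (all C(6, 2) = 15 edges present). Then P(X_S = 1) = (1/2)^15 = 1/32768. By linearity of expectation, E[# K_6] = C(37, 6) · (1/2)^15 = 2324784 / 32768 = 145299/2048 ≈ 70.946777.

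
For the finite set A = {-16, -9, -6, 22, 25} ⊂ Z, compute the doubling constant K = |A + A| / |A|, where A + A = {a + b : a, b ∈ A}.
K = |A + A| / |A| = 14/5

Enumerate A + A = {a + b : a, b ∈ A}. With |A| = 5, there are |A|^2 = 25 ordered sum pairs; collecting distinct values, A + A = {-32, -25, -22, -18, -15, -12, 6, 9, 13, 16, 19, 44, 47, 50}, so |A + A| = 14. Thus K = 14/5. For comparison, the minimum possible |A + A| over all 5-element sets is 2·5 − 1 = 9 (so min K = 9/5), attained only by arithmetic progressions.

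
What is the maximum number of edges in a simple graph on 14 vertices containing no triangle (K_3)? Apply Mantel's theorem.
ex(14, K_3) = ⌊14^2/4⌋ = 49

Mantel (1907): a triangle-free graph on n vertices has at most ⌊n^2/4⌋ edges, with equality for the complete bipartite graph K_{⌊n/2⌋, ⌈n/2⌉}. For n = 14: ⌊14^2/4⌋ = ⌊196/4⌋ = 49. The extremal graph is K_{7, 7}, which has 7·7 = 49 edges.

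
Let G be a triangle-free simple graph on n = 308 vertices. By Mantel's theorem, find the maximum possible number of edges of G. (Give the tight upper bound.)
ex(308, K_3) = ⌊308^2/4⌋ = 23716

Mantel (1907): a triangle-free graph on n vertices has at most ⌊n^2/4⌋ edges, with equality for the complete bipartite graph K_{⌊n/2⌋, ⌈n/2⌉}. For n = 308: ⌊308^2/4⌋ = ⌊94864/4⌋ = 23716. The extremal graph is K_{154, 154}, which has 154·154 = 23716 edges.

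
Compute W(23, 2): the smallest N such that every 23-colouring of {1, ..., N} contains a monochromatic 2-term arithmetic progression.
W(23, 2) = 23 + 1 = 24

A 2-term AP is any pair of integers, so a monochromatic 2-AP exists iff some colour is used at least twice. With 23 colours, the colouring i ↦ i on {1, ..., 23} uses each colour once, avoiding any monochromatic pair, so W(23, 2) > 23. For {1, ..., 24}, pigeonhole forces two integers of the same colour, which form a monochromatic 2-AP. Hence W(23, 2) = 24.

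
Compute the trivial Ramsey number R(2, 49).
R(2, 49) = 49

R(2, k) = k for all k ≥ 2: in a 2-colouring of K_k, either some edge is red (a red K_2) or all edges are blue (a blue K_k). And K_{48} coloured all-blue has no blue K_49, so R(2, 49) > 48. Hence R(2, 49) = 49.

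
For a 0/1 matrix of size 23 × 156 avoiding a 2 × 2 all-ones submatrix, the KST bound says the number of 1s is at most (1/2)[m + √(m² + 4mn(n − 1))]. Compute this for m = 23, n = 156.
z(23, 156; 2, 2) ≤ (1/2)[23 + √(23² + 4·23·156·155)] = (1/2)[23 + √2225089] = 757.3366

Kővári–Sós–Turán: let r_1, ..., r_23 be the row sums and z = Σ r_i the total number of 1s. Each pair of columns can share at most one row with both entries 1 (else a 2×2 all-ones block appears), so Σ_i C(r_i, 2) ≤ C(156, 2) = 12090. By convexity Σ_i C(r_i, 2) ≥ 23·C(z/23, 2) = z(z − 23)/(2·23), giving z² − 23z − 23·156·155 ≤ 0 and hence z ≤ (1/2)[23 + √(529 + 4·556140)] = (1/2)[23 + √2225089] ≈ (1/2)(23 + 1491.6732) = 757.3366.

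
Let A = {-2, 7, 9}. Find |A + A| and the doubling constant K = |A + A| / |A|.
K = |A + A| / |A| = 6/3 = 2

Enumerate A + A = {a + b : a, b ∈ A}. With |A| = 3, there are |A|^2 = 9 ordered sum pairs; collecting distinct values, A + A = {-4, 5, 7, 14, 16, 18}, so |A + A| = 6. Thus K = 6/3 = 2. For comparison, the minimum possible |A + A| over all 3-element sets is 2·3 − 1 = 5 (so min K = 5/3), attained only by arithmetic progressions.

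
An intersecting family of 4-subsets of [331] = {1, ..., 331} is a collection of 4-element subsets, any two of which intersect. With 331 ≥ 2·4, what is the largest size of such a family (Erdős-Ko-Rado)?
max |F| = C(330, 3) = 5935160

The Erdős-Ko-Rado theorem states: for n ≥ 2k, an intersecting family of k-subsets of an n-element set has size at most C(n − 1, k − 1), with equality for 'star' families {A ⊆ [n] : |A| = k, i ∈ A} (fix an element i). For n = 331, k = 4: C(330, 3) = 5935160.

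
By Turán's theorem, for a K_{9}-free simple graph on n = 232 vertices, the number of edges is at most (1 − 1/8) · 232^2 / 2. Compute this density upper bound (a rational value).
Turán density bound = (7/8) · 232^2/2 = 23548

Turán's theorem: ex(n, K_{r+1}) is achieved by the complete r-partite Turán graph T(n, r) with parts as balanced as possible, and is at most (1 − 1/r) · n^2/2. For r = 8, n = 232: the density bound is (7/8) · 53824/2 = 23548. Since 8 ∣ 232, the Turán graph T(232, 8) has parts of equal size 29, and its edge count e(T(232, 8)) = 23548 attains the density bound exactly.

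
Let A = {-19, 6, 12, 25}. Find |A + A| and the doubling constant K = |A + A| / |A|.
K = |A + A| / |A| = 10/4 = 5/2

Enumerate A + A = {a + b : a, b ∈ A}. With |A| = 4, there are |A|^2 = 16 ordered sum pairs; collecting distinct values, A + A = {-38, -13, -7, 6, 12, 18, 24, 31, 37, 50}, so |A + A| = 10. Thus K = 10/4 = 5/2. For comparison, the minimum possible |A + A| over all 4-element sets is 2·4 − 1 = 7 (so min K = 7/4), attained only by arithmetic progressions.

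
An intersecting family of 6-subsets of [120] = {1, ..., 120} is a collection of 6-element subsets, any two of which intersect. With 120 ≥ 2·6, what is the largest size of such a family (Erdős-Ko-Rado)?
max |F| = C(119, 5) = 182637273

The Erdős-Ko-Rado theorem states: for n ≥ 2k, an intersecting family of k-subsets of an n-element set has size at most C(n − 1, k − 1), with equality for 'star' families {A ⊆ [n] : |A| = k, i ∈ A} (fix an element i). For n = 120, k = 6: C(119, 5) = 182637273.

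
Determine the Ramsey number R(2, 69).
R(2, 69) = 69

R(2, k) = k for all k ≥ 2: in a 2-colouring of K_k, either some edge is red (a red K_2) or all edges are blue (a blue K_k). And K_{68} coloured all-blue has no blue K_69, so R(2, 69) > 68. Hence R(2, 69) = 69.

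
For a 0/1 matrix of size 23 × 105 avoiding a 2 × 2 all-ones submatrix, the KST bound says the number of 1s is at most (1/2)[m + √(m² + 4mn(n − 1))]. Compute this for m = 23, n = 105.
z(23, 105; 2, 2) ≤ (1/2)[23 + √(23² + 4·23·105·104)] = (1/2)[23 + √1005169] = 512.7906

Kővári–Sós–Turán: let r_1, ..., r_23 be the row sums and z = Σ r_i the total number of 1s. Each pair of columns can share at most one row with both entries 1 (else a 2×2 all-ones block appears), so Σ_i C(r_i, 2) ≤ C(105, 2) = 5460. By convexity Σ_i C(r_i, 2) ≥ 23·C(z/23, 2) = z(z − 23)/(2·23), giving z² − 23z − 23·105·104 ≤ 0 and hence z ≤ (1/2)[23 + √(529 + 4·251160)] = (1/2)[23 + √1005169] ≈ (1/2)(23 + 1002.5812) = 512.7906.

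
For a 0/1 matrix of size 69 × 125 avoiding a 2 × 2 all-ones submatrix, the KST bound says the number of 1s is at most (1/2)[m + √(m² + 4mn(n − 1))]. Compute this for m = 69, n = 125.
z(69, 125; 2, 2) ≤ (1/2)[69 + √(69² + 4·69·125·124)] = (1/2)[69 + √4282761] = 1069.2416

Kővári–Sós–Turán: let r_1, ..., r_69 be the row sums and z = Σ r_i the total number of 1s. Each pair of columns can share at most one row with both entries 1 (else a 2×2 all-ones block appears), so Σ_i C(r_i, 2) ≤ C(125, 2) = 7750. By convexity Σ_i C(r_i, 2) ≥ 69·C(z/69, 2) = z(z − 69)/(2·69), giving z² − 69z − 69·125·124 ≤ 0 and hence z ≤ (1/2)[69 + √(4761 + 4·1069500)] = (1/2)[69 + √4282761] ≈ (1/2)(69 + 2069.4833) = 1069.2416.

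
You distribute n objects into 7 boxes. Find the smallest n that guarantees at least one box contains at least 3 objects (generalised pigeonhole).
n = (3 − 1)·7 + 1 = 15

By the generalised pigeonhole principle, to guarantee some box contains ≥ r objects we need more than (r − 1) · k objects total. Threshold: n = (r − 1) · k + 1. With r = 3 and k = 7: n = 2 · 7 + 1 = 14 + 1 = 15. For n = 14 = 2 · 7, we can put exactly 2 objects in every box, avoiding 3 in any single one — so 15 is tight.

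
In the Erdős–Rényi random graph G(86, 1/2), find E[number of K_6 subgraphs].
E[# K_6] = C(86, 6) · (1/2)^C(6, 2) = 470155077 / 2^15 ≈ 14347.994293

For each 6-subset S of vertices (there are C(86, 6) = 470155077 such S), let X_S = 1 if S induces a K_6 (all C(6, 2) = 15 edges present). Then P(X_S = 1) = (1/2)^15 = 1/32768. By linearity of expectation, E[# K_6] = C(86, 6) · (1/2)^15 = 470155077 / 32768 ≈ 14347.994293.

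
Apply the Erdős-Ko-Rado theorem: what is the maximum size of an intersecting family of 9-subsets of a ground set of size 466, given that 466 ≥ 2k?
max |F| = C(465, 8) = 51028205658773310

The Erdős-Ko-Rado theorem states: for n ≥ 2k, an intersecting family of k-subsets of an n-element set has size at most C(n − 1, k − 1), with equality for 'star' families {A ⊆ [n] : |A| = k, i ∈ A} (fix an element i). For n = 466, k = 9: C(465, 8) = 51028205658773310.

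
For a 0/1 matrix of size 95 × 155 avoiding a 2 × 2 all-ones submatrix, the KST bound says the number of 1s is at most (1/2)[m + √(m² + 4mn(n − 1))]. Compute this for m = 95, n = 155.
z(95, 155; 2, 2) ≤ (1/2)[95 + √(95² + 4·95·155·154)] = (1/2)[95 + √9079625] = 1554.1208

Kővári–Sós–Turán: let r_1, ..., r_95 be the row sums and z = Σ r_i the total number of 1s. Each pair of columns can share at most one row with both entries 1 (else a 2×2 all-ones block appears), so Σ_i C(r_i, 2) ≤ C(155, 2) = 11935. By convexity Σ_i C(r_i, 2) ≥ 95·C(z/95, 2) = z(z − 95)/(2·95), giving z² − 95z − 95·155·154 ≤ 0 and hence z ≤ (1/2)[95 + √(9025 + 4·2267650)] = (1/2)[95 + √9079625] ≈ (1/2)(95 + 3013.2416) = 1554.1208.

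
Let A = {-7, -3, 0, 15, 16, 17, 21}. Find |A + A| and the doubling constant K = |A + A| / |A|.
K = |A + A| / |A| = 26/7

Enumerate A + A = {a + b : a, b ∈ A}. With |A| = 7, there are |A|^2 = 49 ordered sum pairs; collecting distinct values, A + A = {-14, -10, -7, -6, -3, 0, 8, 9, 10, 12, 13, 14, 15, 16, 17, 18, 21, 30, 31, 32, 33, 34, 36, 37, 38, 42}, so |A + A| = 26. Thus K = 26/7. For comparison, the minimum possible |A + A| over all 7-element sets is 2·7 − 1 = 13 (so min K = 13/7), attained only by arithmetic progressions.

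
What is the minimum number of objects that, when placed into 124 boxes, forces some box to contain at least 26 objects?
n = (26 − 1)·124 + 1 = 3101

By the generalised pigeonhole principle, to guarantee some box contains ≥ r objects we need more than (r − 1) · k objects total. Threshold: n = (r − 1) · k + 1. With r = 26 and k = 124: n = 25 · 124 + 1 = 3100 + 1 = 3101. For n = 3100 = 25 · 124, we can put exactly 25 objects in every box, avoiding 26 in any single one — so 3101 is tight.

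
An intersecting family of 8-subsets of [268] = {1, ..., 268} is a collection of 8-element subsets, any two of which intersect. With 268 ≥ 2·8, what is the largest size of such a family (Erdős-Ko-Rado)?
max |F| = C(267, 7) = 17730039759498

Erdős-Ko-Rado (1961): when n ≥ 2k, max |F| = C(n−1, k−1). The bound is attained by the star {A : i ∈ A} for any fixed i ∈ [n]. Here C(268−1, 8−1) = C(267, 7) = 17730039759498.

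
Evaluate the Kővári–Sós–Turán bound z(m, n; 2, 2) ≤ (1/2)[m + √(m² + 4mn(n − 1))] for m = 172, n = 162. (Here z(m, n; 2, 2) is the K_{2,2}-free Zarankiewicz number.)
z(172, 162; 2, 2) ≤ (1/2)[172 + √(172² + 4·172·162·161)] = (1/2)[172 + √17974000] = 2205.7877

Kővári–Sós–Turán: let r_1, ..., r_172 be the row sums and z = Σ r_i the total number of 1s. Each pair of columns can share at most one row with both entries 1 (else a 2×2 all-ones block appears), so Σ_i C(r_i, 2) ≤ C(162, 2) = 13041. By convexity Σ_i C(r_i, 2) ≥ 172·C(z/172, 2) = z(z − 172)/(2·172), giving z² − 172z − 172·162·161 ≤ 0 and hence z ≤ (1/2)[172 + √(29584 + 4·4486104)] = (1/2)[172 + √17974000] ≈ (1/2)(172 + 4239.5755) = 2205.7877.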